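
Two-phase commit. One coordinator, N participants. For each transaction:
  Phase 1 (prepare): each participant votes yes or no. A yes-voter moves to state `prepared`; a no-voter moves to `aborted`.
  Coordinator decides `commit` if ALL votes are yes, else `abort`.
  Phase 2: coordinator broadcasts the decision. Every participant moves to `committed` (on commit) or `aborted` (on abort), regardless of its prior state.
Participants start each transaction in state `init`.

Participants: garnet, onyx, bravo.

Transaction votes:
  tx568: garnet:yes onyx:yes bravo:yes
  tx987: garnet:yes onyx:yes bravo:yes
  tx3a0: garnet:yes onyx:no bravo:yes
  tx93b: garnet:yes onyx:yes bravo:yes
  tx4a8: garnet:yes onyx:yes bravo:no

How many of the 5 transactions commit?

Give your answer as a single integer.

Answer: 3

Derivation:
tx568: all yes -> commit (commits=1)
tx987: all yes -> commit (commits=2)
tx3a0: no from onyx -> abort (commits=2)
tx93b: all yes -> commit (commits=3)
tx4a8: no from bravo -> abort (commits=3)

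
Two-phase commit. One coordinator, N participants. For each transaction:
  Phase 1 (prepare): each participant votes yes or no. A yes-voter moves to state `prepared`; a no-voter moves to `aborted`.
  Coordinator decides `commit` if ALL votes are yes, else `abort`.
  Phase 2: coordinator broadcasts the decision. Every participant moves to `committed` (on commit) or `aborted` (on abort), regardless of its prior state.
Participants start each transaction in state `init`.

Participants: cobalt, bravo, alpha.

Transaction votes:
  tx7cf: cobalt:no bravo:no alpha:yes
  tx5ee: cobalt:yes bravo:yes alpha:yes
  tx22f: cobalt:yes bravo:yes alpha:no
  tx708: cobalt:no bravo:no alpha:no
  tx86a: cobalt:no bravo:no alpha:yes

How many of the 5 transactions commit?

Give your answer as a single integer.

tx7cf: no from cobalt, bravo -> abort (commits=0)
tx5ee: all yes -> commit (commits=1)
tx22f: no from alpha -> abort (commits=1)
tx708: no from cobalt, bravo, alpha -> abort (commits=1)
tx86a: no from cobalt, bravo -> abort (commits=1)

Answer: 1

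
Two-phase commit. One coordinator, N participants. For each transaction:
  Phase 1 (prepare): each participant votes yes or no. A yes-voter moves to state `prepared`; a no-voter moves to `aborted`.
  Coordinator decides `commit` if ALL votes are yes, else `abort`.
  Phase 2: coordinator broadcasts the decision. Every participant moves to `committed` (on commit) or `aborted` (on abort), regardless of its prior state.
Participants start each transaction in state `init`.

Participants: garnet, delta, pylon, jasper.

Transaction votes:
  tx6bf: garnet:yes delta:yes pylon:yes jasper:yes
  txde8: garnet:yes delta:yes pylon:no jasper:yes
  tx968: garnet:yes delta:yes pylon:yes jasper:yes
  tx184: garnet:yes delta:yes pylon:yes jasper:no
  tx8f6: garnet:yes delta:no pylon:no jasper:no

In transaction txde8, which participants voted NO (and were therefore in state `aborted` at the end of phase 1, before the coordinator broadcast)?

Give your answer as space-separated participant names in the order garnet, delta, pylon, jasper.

Answer: pylon

Derivation:
Txn txde8 phase 1: garnet yes -> prepared; delta yes -> prepared; pylon no -> aborted; jasper yes -> prepared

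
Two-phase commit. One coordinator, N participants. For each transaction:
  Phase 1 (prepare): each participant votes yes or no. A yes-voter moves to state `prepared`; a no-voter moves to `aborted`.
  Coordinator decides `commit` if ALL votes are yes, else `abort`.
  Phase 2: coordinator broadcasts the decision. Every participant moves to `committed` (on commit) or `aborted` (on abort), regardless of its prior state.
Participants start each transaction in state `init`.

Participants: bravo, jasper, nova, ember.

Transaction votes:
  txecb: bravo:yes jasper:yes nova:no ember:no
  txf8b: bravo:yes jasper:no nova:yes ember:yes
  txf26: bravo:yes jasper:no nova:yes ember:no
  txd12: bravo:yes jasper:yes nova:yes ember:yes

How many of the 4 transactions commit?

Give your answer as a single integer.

Answer: 1

Derivation:
txecb: no from nova, ember -> abort (commits=0)
txf8b: no from jasper -> abort (commits=0)
txf26: no from jasper, ember -> abort (commits=0)
txd12: all yes -> commit (commits=1)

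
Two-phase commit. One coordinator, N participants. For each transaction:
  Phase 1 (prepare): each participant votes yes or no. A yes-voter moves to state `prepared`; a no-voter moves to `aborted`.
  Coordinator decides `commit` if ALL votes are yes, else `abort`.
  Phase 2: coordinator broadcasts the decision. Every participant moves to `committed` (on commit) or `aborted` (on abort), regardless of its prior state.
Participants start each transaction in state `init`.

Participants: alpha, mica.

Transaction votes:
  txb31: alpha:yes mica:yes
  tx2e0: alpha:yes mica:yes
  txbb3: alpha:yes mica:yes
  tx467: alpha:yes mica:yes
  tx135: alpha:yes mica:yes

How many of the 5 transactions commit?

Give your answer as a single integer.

txb31: all yes -> commit (commits=1)
tx2e0: all yes -> commit (commits=2)
txbb3: all yes -> commit (commits=3)
tx467: all yes -> commit (commits=4)
tx135: all yes -> commit (commits=5)

Answer: 5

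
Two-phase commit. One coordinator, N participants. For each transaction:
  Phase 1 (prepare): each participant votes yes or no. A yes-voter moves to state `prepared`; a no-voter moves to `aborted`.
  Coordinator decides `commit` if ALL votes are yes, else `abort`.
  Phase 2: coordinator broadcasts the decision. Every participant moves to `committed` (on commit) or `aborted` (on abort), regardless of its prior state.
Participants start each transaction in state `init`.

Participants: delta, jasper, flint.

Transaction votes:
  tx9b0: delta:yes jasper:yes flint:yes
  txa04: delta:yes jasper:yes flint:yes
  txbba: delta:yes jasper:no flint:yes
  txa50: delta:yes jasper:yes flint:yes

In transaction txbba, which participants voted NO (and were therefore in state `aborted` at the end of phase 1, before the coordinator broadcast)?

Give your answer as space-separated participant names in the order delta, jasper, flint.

Txn txbba phase 1: delta yes -> prepared; jasper no -> aborted; flint yes -> prepared

Answer: jasper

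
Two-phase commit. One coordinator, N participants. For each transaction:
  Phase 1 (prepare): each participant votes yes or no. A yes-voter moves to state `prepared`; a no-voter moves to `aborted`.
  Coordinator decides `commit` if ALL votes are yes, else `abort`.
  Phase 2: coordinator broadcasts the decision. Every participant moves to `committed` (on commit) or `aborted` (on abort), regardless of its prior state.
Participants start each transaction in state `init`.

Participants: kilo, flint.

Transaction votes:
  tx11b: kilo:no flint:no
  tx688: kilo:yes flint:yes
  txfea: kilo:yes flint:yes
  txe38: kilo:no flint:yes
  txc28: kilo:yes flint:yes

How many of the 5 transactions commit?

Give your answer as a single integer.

Answer: 3

Derivation:
tx11b: no from kilo, flint -> abort (commits=0)
tx688: all yes -> commit (commits=1)
txfea: all yes -> commit (commits=2)
txe38: no from kilo -> abort (commits=2)
txc28: all yes -> commit (commits=3)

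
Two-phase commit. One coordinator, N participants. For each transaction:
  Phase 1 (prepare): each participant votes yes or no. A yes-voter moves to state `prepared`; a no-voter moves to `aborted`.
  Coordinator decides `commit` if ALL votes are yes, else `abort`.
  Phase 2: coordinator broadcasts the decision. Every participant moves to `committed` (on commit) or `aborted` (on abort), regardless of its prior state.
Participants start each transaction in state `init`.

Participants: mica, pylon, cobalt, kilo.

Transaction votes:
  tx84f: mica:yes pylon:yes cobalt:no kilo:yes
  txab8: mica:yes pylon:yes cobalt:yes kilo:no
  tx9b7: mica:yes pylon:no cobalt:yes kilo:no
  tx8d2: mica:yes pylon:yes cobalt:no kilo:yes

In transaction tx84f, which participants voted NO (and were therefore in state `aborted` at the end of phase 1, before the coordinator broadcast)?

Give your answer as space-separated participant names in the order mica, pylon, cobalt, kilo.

Answer: cobalt

Derivation:
Txn tx84f phase 1: mica yes -> prepared; pylon yes -> prepared; cobalt no -> aborted; kilo yes -> prepared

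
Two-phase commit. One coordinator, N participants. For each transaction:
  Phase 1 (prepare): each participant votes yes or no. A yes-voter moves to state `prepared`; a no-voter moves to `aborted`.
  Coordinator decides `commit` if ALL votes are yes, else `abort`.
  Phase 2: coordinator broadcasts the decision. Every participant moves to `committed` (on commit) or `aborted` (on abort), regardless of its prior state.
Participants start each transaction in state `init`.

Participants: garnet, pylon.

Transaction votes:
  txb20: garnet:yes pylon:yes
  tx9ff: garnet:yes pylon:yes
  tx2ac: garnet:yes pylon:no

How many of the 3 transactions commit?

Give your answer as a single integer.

Answer: 2

Derivation:
txb20: all yes -> commit (commits=1)
tx9ff: all yes -> commit (commits=2)
tx2ac: no from pylon -> abort (commits=2)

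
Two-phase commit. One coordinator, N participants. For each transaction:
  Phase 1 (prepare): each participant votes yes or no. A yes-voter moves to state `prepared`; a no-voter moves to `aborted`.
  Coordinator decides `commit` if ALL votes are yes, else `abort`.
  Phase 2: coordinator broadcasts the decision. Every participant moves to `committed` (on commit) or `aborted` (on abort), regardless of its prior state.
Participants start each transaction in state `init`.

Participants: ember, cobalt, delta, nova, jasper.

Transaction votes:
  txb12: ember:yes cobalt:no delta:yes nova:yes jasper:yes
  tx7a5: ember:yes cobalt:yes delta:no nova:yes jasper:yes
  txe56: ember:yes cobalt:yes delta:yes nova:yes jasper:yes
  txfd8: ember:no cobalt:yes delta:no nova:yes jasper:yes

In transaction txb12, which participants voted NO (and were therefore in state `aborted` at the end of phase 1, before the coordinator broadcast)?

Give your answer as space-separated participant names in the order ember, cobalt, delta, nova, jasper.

Answer: cobalt

Derivation:
Txn txb12 phase 1: ember yes -> prepared; cobalt no -> aborted; delta yes -> prepared; nova yes -> prepared; jasper yes -> prepared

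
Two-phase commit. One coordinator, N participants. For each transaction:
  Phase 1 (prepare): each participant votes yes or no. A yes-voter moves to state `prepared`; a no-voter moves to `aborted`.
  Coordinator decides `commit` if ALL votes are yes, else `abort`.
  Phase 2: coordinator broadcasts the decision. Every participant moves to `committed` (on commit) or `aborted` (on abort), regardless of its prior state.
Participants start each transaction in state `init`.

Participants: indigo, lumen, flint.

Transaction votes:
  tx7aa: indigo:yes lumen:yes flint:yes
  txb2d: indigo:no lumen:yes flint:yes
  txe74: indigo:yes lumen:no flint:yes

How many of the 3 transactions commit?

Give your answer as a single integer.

Answer: 1

Derivation:
tx7aa: all yes -> commit (commits=1)
txb2d: no from indigo -> abort (commits=1)
txe74: no from lumen -> abort (commits=1)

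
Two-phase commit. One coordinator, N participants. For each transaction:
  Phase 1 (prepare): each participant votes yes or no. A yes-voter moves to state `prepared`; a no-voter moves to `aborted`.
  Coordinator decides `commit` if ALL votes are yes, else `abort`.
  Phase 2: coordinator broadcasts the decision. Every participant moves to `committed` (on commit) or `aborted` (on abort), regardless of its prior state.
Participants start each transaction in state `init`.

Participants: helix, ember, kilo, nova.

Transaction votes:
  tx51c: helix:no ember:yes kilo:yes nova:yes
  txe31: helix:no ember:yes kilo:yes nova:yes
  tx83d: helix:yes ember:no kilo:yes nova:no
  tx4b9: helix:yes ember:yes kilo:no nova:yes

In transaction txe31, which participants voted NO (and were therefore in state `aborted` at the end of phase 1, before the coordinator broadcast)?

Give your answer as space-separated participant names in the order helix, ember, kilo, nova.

Txn txe31 phase 1: helix no -> aborted; ember yes -> prepared; kilo yes -> prepared; nova yes -> prepared

Answer: helix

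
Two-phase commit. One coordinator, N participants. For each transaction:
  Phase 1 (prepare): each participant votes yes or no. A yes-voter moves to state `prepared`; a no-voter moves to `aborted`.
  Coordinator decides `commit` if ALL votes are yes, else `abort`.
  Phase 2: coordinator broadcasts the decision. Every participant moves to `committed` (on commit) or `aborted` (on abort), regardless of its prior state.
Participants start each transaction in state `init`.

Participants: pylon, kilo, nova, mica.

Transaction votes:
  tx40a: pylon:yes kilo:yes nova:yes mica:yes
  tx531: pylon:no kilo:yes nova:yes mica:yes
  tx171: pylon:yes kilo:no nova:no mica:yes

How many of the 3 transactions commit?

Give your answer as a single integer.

Answer: 1

Derivation:
tx40a: all yes -> commit (commits=1)
tx531: no from pylon -> abort (commits=1)
tx171: no from kilo, nova -> abort (commits=1)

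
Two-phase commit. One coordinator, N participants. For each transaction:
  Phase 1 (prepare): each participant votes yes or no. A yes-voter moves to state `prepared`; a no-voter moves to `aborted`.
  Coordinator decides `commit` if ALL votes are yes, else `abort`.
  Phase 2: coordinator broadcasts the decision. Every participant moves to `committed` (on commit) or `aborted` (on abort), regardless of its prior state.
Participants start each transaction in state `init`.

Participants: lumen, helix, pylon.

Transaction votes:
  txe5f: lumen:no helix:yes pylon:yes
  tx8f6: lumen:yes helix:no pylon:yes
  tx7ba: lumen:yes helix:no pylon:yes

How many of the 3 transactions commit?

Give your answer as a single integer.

txe5f: no from lumen -> abort (commits=0)
tx8f6: no from helix -> abort (commits=0)
tx7ba: no from helix -> abort (commits=0)

Answer: 0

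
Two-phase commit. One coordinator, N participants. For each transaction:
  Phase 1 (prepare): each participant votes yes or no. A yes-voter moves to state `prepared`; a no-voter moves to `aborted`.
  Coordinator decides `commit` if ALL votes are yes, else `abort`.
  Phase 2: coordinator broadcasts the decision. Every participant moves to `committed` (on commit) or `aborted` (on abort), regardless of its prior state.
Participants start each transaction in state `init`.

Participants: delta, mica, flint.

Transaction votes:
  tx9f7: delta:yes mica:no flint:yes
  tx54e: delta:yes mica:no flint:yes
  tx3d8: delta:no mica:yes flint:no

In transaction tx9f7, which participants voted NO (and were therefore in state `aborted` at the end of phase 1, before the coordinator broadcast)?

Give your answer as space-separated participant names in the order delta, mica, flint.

Txn tx9f7 phase 1: delta yes -> prepared; mica no -> aborted; flint yes -> prepared

Answer: mica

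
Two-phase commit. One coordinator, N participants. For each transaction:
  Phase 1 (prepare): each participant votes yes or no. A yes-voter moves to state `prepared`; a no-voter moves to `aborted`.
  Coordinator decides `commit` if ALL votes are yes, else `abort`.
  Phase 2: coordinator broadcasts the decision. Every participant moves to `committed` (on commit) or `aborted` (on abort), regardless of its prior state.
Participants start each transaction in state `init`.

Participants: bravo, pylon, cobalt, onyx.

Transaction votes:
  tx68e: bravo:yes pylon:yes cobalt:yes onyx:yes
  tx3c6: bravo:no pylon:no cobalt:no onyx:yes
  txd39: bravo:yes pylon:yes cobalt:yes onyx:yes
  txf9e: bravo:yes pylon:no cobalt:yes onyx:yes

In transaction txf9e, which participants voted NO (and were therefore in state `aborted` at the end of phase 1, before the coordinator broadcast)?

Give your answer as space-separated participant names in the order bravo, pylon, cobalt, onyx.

Answer: pylon

Derivation:
Txn txf9e phase 1: bravo yes -> prepared; pylon no -> aborted; cobalt yes -> prepared; onyx yes -> prepared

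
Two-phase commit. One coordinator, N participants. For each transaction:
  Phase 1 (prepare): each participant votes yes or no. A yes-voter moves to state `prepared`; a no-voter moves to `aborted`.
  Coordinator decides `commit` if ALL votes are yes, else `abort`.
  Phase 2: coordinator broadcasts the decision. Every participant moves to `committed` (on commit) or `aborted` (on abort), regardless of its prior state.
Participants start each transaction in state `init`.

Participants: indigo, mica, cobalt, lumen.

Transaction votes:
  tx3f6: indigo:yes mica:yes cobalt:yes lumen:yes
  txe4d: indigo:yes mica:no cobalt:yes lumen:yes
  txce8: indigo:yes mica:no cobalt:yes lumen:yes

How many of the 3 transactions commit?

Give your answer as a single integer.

tx3f6: all yes -> commit (commits=1)
txe4d: no from mica -> abort (commits=1)
txce8: no from mica -> abort (commits=1)

Answer: 1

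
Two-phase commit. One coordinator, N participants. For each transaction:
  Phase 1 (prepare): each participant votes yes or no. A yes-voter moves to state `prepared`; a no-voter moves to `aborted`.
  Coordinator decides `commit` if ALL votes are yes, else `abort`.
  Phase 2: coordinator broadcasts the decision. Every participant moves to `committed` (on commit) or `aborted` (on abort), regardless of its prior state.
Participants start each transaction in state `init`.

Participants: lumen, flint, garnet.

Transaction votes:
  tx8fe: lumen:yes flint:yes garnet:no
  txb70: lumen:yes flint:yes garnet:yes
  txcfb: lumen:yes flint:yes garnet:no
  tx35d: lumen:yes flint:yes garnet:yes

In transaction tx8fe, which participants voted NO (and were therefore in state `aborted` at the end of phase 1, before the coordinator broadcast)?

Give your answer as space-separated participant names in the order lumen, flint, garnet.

Answer: garnet

Derivation:
Txn tx8fe phase 1: lumen yes -> prepared; flint yes -> prepared; garnet no -> aborted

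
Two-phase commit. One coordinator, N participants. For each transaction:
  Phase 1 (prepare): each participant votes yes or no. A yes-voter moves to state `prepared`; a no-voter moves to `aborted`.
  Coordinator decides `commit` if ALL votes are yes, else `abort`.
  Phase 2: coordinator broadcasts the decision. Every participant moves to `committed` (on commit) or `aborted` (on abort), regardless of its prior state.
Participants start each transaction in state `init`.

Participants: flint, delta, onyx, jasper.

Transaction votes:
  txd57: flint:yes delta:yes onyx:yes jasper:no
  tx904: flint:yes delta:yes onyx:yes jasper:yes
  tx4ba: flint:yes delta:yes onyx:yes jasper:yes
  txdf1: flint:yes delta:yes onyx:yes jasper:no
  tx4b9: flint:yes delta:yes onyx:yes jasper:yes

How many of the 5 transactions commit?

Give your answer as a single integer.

Answer: 3

Derivation:
txd57: no from jasper -> abort (commits=0)
tx904: all yes -> commit (commits=1)
tx4ba: all yes -> commit (commits=2)
txdf1: no from jasper -> abort (commits=2)
tx4b9: all yes -> commit (commits=3)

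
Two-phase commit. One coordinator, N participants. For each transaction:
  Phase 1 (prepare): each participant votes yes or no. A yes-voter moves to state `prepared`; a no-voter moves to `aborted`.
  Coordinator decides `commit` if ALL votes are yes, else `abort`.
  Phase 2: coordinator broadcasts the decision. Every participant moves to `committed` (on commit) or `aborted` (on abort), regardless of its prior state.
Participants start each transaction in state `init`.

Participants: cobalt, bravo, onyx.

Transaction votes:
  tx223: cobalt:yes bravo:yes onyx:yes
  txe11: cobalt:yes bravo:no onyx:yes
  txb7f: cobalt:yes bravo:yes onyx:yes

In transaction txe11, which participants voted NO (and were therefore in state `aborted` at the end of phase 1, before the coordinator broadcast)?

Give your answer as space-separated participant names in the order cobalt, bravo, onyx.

Answer: bravo

Derivation:
Txn txe11 phase 1: cobalt yes -> prepared; bravo no -> aborted; onyx yes -> prepared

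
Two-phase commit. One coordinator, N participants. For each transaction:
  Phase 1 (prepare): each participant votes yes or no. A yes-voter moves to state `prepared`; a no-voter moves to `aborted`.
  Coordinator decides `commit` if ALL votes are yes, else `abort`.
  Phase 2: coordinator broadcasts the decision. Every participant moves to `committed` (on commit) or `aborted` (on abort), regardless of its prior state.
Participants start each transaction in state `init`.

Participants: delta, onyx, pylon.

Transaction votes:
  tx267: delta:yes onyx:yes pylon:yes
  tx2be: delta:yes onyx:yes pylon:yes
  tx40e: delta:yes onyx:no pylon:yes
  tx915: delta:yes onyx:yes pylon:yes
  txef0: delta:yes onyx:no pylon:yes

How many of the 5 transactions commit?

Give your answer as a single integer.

Answer: 3

Derivation:
tx267: all yes -> commit (commits=1)
tx2be: all yes -> commit (commits=2)
tx40e: no from onyx -> abort (commits=2)
tx915: all yes -> commit (commits=3)
txef0: no from onyx -> abort (commits=3)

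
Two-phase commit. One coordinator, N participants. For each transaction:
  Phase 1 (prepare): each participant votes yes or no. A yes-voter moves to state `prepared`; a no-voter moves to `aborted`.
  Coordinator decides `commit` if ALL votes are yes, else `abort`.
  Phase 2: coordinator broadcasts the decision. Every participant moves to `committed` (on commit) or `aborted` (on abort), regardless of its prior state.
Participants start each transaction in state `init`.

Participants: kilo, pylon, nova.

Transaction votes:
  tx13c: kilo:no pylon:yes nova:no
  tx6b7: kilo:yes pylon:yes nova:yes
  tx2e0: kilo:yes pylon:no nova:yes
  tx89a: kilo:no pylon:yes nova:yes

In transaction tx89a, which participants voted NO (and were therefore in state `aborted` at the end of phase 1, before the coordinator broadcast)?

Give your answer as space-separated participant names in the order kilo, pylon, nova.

Answer: kilo

Derivation:
Txn tx89a phase 1: kilo no -> aborted; pylon yes -> prepared; nova yes -> prepared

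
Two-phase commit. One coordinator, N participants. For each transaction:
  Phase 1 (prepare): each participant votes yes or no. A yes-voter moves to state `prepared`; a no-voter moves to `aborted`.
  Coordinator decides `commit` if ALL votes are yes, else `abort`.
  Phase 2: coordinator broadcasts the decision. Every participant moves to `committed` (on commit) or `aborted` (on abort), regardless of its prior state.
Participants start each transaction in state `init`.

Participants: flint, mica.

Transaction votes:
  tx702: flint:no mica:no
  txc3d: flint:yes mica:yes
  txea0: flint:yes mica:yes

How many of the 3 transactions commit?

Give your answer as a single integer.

tx702: no from flint, mica -> abort (commits=0)
txc3d: all yes -> commit (commits=1)
txea0: all yes -> commit (commits=2)

Answer: 2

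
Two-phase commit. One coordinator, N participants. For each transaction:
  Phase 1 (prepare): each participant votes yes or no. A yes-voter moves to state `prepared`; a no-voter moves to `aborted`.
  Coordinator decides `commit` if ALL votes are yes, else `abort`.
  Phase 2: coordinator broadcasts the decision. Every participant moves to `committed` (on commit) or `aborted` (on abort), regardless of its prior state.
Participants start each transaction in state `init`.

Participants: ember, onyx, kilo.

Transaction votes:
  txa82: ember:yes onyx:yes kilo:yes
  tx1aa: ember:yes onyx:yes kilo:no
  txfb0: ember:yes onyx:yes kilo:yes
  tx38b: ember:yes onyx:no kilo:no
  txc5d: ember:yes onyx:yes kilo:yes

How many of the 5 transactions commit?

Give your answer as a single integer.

txa82: all yes -> commit (commits=1)
tx1aa: no from kilo -> abort (commits=1)
txfb0: all yes -> commit (commits=2)
tx38b: no from onyx, kilo -> abort (commits=2)
txc5d: all yes -> commit (commits=3)

Answer: 3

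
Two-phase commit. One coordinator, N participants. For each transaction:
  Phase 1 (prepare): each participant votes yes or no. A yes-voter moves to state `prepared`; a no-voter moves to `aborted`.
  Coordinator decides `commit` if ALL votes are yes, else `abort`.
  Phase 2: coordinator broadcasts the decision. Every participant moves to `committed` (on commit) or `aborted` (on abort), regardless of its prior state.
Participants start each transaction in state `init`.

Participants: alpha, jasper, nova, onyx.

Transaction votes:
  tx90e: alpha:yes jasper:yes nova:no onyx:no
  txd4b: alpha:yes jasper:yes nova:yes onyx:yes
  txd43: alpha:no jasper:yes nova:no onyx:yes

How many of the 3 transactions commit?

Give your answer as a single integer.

tx90e: no from nova, onyx -> abort (commits=0)
txd4b: all yes -> commit (commits=1)
txd43: no from alpha, nova -> abort (commits=1)

Answer: 1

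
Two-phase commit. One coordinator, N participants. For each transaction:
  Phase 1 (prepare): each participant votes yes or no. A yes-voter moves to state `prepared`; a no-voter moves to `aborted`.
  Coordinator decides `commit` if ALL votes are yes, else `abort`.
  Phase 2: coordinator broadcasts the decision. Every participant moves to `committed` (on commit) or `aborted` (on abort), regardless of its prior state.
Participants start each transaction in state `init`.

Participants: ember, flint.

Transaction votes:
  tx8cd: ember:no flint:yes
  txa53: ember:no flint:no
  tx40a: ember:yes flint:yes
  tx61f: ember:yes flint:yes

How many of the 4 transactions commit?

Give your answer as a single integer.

tx8cd: no from ember -> abort (commits=0)
txa53: no from ember, flint -> abort (commits=0)
tx40a: all yes -> commit (commits=1)
tx61f: all yes -> commit (commits=2)

Answer: 2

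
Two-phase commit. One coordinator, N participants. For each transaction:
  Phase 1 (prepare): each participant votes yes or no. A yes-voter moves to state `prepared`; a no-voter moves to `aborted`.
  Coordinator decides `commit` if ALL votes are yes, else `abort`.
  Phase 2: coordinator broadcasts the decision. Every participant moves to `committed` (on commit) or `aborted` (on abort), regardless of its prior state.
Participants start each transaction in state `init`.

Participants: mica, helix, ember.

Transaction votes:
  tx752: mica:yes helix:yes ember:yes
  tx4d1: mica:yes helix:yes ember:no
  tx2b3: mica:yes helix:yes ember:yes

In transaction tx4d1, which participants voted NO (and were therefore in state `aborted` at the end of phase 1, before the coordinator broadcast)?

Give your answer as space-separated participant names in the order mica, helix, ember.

Txn tx4d1 phase 1: mica yes -> prepared; helix yes -> prepared; ember no -> aborted

Answer: ember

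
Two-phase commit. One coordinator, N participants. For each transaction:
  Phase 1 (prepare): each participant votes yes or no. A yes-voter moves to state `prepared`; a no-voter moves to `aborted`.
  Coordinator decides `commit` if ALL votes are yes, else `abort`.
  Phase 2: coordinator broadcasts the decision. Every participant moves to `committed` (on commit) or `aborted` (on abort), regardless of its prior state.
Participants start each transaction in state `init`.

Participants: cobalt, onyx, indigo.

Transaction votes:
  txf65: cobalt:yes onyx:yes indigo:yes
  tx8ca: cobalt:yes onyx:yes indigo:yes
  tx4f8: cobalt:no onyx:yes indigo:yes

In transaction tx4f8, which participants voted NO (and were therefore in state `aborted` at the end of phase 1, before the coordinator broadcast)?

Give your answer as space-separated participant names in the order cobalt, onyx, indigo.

Txn tx4f8 phase 1: cobalt no -> aborted; onyx yes -> prepared; indigo yes -> prepared

Answer: cobalt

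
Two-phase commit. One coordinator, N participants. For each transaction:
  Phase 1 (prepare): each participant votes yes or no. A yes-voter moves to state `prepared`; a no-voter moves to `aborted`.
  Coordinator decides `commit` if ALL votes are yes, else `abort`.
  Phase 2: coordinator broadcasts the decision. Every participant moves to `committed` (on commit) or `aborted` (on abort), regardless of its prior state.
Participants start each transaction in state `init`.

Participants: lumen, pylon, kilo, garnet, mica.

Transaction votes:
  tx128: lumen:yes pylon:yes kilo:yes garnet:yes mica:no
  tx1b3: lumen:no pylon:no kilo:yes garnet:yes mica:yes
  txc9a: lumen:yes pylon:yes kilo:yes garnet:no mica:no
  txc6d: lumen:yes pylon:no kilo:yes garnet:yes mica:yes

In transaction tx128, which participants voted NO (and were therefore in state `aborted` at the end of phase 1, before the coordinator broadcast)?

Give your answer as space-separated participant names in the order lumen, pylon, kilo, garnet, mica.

Answer: mica

Derivation:
Txn tx128 phase 1: lumen yes -> prepared; pylon yes -> prepared; kilo yes -> prepared; garnet yes -> prepared; mica no -> aborted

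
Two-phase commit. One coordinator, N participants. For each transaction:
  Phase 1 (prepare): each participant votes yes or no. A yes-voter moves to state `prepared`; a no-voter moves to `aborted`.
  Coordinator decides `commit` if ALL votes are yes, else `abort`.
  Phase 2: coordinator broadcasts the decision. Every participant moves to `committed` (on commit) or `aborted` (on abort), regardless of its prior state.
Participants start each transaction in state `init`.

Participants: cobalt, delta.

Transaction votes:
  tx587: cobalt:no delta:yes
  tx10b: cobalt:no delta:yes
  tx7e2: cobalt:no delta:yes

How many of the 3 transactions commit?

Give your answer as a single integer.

Answer: 0

Derivation:
tx587: no from cobalt -> abort (commits=0)
tx10b: no from cobalt -> abort (commits=0)
tx7e2: no from cobalt -> abort (commits=0)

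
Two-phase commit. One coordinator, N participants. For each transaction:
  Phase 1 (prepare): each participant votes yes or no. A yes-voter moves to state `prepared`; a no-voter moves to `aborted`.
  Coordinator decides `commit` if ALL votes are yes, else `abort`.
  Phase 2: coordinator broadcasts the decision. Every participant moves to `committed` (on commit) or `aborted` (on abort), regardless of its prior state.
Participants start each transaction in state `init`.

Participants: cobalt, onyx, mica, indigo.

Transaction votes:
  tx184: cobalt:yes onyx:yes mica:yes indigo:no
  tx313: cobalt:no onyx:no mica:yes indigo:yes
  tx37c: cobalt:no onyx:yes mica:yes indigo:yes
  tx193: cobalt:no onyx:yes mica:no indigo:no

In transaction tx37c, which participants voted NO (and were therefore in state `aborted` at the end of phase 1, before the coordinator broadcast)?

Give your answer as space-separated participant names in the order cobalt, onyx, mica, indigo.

Answer: cobalt

Derivation:
Txn tx37c phase 1: cobalt no -> aborted; onyx yes -> prepared; mica yes -> prepared; indigo yes -> prepared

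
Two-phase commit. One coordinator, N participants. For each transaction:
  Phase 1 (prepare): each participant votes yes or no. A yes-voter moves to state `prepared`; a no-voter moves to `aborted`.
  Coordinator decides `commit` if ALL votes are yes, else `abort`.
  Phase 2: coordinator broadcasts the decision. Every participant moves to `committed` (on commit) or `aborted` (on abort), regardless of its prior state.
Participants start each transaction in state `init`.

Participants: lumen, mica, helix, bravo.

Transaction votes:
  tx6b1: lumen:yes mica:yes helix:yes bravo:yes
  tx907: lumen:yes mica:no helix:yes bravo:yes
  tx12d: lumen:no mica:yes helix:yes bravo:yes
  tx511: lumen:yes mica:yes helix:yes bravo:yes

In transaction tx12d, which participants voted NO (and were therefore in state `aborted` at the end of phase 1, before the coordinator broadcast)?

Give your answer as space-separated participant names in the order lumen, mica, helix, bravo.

Answer: lumen

Derivation:
Txn tx12d phase 1: lumen no -> aborted; mica yes -> prepared; helix yes -> prepared; bravo yes -> prepared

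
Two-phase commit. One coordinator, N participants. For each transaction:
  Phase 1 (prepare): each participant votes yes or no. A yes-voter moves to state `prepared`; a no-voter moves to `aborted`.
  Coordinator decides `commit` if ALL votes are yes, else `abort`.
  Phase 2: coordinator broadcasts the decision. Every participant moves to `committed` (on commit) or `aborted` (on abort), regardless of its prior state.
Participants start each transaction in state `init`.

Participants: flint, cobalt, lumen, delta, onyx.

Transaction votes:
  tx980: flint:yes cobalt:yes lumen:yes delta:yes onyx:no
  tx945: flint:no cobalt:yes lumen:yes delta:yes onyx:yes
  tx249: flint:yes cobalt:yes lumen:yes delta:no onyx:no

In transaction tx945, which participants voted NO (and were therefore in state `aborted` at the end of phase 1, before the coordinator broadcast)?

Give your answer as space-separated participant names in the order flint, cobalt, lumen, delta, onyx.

Answer: flint

Derivation:
Txn tx945 phase 1: flint no -> aborted; cobalt yes -> prepared; lumen yes -> prepared; delta yes -> prepared; onyx yes -> prepared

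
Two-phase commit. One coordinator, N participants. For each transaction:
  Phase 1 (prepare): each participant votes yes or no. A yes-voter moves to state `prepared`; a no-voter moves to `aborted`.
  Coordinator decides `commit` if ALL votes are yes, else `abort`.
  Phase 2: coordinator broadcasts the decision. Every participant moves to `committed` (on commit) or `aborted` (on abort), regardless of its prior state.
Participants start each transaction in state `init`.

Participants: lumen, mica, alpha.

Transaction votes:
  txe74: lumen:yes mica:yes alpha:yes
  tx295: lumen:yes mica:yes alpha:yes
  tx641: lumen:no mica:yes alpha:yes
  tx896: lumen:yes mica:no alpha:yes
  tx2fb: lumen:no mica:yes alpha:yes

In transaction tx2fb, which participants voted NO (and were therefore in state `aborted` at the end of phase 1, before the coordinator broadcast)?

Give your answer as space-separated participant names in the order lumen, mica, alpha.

Answer: lumen

Derivation:
Txn tx2fb phase 1: lumen no -> aborted; mica yes -> prepared; alpha yes -> prepared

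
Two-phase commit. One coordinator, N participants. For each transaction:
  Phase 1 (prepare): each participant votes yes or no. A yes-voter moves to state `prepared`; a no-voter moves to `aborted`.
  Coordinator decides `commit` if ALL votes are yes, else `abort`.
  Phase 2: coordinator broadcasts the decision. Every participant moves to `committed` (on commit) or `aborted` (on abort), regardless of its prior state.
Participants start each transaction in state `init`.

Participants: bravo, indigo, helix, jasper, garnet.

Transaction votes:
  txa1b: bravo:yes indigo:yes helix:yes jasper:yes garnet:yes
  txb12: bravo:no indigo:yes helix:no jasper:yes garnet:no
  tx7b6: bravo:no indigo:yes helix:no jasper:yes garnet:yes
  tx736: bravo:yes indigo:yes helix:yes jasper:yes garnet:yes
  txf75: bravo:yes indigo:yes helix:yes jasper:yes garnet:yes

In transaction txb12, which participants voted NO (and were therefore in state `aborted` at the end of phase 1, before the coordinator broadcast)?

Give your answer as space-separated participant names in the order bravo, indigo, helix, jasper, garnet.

Txn txb12 phase 1: bravo no -> aborted; indigo yes -> prepared; helix no -> aborted; jasper yes -> prepared; garnet no -> aborted

Answer: bravo helix garnet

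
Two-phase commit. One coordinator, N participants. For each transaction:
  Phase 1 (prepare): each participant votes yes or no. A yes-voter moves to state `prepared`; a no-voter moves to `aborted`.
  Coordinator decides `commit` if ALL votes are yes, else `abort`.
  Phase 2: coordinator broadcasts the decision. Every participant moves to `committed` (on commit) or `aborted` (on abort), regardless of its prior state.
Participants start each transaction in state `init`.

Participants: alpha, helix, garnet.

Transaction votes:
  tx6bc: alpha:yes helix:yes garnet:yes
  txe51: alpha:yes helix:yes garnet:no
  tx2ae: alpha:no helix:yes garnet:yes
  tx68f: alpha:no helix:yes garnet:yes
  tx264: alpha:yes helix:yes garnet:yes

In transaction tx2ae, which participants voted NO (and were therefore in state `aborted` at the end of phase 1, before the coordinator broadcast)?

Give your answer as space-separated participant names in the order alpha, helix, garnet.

Txn tx2ae phase 1: alpha no -> aborted; helix yes -> prepared; garnet yes -> prepared

Answer: alpha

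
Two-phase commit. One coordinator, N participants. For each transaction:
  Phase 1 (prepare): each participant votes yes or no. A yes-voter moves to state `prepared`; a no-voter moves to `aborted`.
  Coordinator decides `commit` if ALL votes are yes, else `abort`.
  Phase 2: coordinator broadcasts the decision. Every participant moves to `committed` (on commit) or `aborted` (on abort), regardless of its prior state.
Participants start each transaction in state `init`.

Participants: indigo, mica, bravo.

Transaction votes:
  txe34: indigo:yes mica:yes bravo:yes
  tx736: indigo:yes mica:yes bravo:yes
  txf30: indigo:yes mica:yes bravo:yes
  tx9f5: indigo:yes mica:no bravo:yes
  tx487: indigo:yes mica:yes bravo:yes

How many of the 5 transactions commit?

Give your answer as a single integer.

Answer: 4

Derivation:
txe34: all yes -> commit (commits=1)
tx736: all yes -> commit (commits=2)
txf30: all yes -> commit (commits=3)
tx9f5: no from mica -> abort (commits=3)
tx487: all yes -> commit (commits=4)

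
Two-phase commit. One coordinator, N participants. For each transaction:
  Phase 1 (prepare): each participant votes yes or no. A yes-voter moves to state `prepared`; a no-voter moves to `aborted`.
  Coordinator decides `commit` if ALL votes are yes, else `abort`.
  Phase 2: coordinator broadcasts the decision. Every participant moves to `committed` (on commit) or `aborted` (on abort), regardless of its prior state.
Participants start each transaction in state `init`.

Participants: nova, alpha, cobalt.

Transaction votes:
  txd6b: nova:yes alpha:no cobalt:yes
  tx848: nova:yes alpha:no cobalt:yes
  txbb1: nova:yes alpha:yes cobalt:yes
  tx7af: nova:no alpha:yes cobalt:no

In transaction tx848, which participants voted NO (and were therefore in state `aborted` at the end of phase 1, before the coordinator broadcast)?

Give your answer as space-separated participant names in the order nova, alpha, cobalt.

Answer: alpha

Derivation:
Txn tx848 phase 1: nova yes -> prepared; alpha no -> aborted; cobalt yes -> prepared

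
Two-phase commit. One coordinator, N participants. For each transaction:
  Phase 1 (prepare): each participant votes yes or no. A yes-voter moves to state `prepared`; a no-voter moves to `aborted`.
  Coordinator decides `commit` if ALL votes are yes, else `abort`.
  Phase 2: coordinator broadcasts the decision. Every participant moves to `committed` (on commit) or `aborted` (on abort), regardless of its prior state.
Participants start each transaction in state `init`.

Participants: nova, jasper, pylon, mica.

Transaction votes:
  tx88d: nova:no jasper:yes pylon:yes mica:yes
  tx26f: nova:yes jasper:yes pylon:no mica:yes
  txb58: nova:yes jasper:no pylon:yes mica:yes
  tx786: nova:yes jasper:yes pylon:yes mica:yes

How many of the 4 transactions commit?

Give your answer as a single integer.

tx88d: no from nova -> abort (commits=0)
tx26f: no from pylon -> abort (commits=0)
txb58: no from jasper -> abort (commits=0)
tx786: all yes -> commit (commits=1)

Answer: 1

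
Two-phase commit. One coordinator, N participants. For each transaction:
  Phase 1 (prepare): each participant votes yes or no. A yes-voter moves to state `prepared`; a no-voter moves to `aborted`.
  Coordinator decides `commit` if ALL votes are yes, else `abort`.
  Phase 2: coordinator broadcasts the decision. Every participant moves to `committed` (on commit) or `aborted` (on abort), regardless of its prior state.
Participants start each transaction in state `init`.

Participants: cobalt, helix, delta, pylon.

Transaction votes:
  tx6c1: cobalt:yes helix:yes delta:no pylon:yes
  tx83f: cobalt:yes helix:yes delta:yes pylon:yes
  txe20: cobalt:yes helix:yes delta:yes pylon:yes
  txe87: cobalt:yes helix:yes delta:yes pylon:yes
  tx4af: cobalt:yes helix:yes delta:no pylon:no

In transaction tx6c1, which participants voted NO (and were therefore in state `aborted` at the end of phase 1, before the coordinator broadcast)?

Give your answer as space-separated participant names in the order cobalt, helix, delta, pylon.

Txn tx6c1 phase 1: cobalt yes -> prepared; helix yes -> prepared; delta no -> aborted; pylon yes -> prepared

Answer: delta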